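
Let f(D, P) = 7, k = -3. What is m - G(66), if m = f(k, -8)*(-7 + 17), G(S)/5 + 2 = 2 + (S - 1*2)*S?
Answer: -21050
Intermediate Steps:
G(S) = 5*S*(-2 + S) (G(S) = -10 + 5*(2 + (S - 1*2)*S) = -10 + 5*(2 + (S - 2)*S) = -10 + 5*(2 + (-2 + S)*S) = -10 + 5*(2 + S*(-2 + S)) = -10 + (10 + 5*S*(-2 + S)) = 5*S*(-2 + S))
m = 70 (m = 7*(-7 + 17) = 7*10 = 70)
m - G(66) = 70 - 5*66*(-2 + 66) = 70 - 5*66*64 = 70 - 1*21120 = 70 - 21120 = -21050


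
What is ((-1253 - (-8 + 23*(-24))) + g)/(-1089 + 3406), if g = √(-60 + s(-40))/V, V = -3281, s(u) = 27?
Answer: -99/331 - I*√33/7602077 ≈ -0.29909 - 7.5566e-7*I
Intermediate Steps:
g = -I*√33/3281 (g = √(-60 + 27)/(-3281) = √(-33)*(-1/3281) = (I*√33)*(-1/3281) = -I*√33/3281 ≈ -0.0017509*I)
((-1253 - (-8 + 23*(-24))) + g)/(-1089 + 3406) = ((-1253 - (-8 + 23*(-24))) - I*√33/3281)/(-1089 + 3406) = ((-1253 - (-8 - 552)) - I*√33/3281)/2317 = ((-1253 - 1*(-560)) - I*√33/3281)*(1/2317) = ((-1253 + 560) - I*√33/3281)*(1/2317) = (-693 - I*√33/3281)*(1/2317) = -99/331 - I*√33/7602077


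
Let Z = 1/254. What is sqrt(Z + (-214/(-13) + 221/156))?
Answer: sqrt(1754753793)/9906 ≈ 4.2287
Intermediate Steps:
Z = 1/254 ≈ 0.0039370
sqrt(Z + (-214/(-13) + 221/156)) = sqrt(1/254 + (-214/(-13) + 221/156)) = sqrt(1/254 + (-214*(-1/13) + 221*(1/156))) = sqrt(1/254 + (214/13 + 17/12)) = sqrt(1/254 + 2789/156) = sqrt(354281/19812) = sqrt(1754753793)/9906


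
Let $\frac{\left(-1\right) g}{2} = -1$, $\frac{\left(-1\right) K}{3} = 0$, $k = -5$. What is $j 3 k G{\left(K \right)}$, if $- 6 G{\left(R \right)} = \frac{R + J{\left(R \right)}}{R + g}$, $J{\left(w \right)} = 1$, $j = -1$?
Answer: $- \frac{5}{4} \approx -1.25$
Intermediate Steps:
$K = 0$ ($K = \left(-3\right) 0 = 0$)
$g = 2$ ($g = \left(-2\right) \left(-1\right) = 2$)
$G{\left(R \right)} = - \frac{1 + R}{6 \left(2 + R\right)}$ ($G{\left(R \right)} = - \frac{\left(R + 1\right) \frac{1}{R + 2}}{6} = - \frac{\left(1 + R\right) \frac{1}{2 + R}}{6} = - \frac{\frac{1}{2 + R} \left(1 + R\right)}{6} = - \frac{1 + R}{6 \left(2 + R\right)}$)
$j 3 k G{\left(K \right)} = - 3 \left(-5\right) \frac{-1 - 0}{6 \left(2 + 0\right)} = \left(-1\right) \left(-15\right) \frac{-1 + 0}{6 \cdot 2} = 15 \cdot \frac{1}{6} \cdot \frac{1}{2} \left(-1\right) = 15 \left(- \frac{1}{12}\right) = - \frac{5}{4}$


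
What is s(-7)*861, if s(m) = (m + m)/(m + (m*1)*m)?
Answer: -287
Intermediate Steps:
s(m) = 2*m/(m + m²) (s(m) = (2*m)/(m + m*m) = (2*m)/(m + m²) = 2*m/(m + m²))
s(-7)*861 = (2/(1 - 7))*861 = (2/(-6))*861 = (2*(-⅙))*861 = -⅓*861 = -287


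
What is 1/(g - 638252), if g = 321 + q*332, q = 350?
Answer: -1/521731 ≈ -1.9167e-6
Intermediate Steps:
g = 116521 (g = 321 + 350*332 = 321 + 116200 = 116521)
1/(g - 638252) = 1/(116521 - 638252) = 1/(-521731) = -1/521731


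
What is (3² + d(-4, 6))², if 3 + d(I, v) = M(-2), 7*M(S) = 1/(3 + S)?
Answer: 1849/49 ≈ 37.735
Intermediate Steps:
M(S) = 1/(7*(3 + S))
d(I, v) = -20/7 (d(I, v) = -3 + 1/(7*(3 - 2)) = -3 + (⅐)/1 = -3 + (⅐)*1 = -3 + ⅐ = -20/7)
(3² + d(-4, 6))² = (3² - 20/7)² = (9 - 20/7)² = (43/7)² = 1849/49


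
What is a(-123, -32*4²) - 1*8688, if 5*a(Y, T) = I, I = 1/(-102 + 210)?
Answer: -4691519/540 ≈ -8688.0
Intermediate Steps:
I = 1/108 ≈ 0.0092593
a(Y, T) = 1/540 (a(Y, T) = (⅕)*(1/108) = 1/540)
a(-123, -32*4²) - 1*8688 = 1/540 - 1*8688 = 1/540 - 8688 = -4691519/540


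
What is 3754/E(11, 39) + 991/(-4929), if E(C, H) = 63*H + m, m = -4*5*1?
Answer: 16088399/12011973 ≈ 1.3394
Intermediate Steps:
m = -20 (m = -20*1 = -20)
E(C, H) = -20 + 63*H (E(C, H) = 63*H - 20 = -20 + 63*H)
3754/E(11, 39) + 991/(-4929) = 3754/(-20 + 63*39) + 991/(-4929) = 3754/(-20 + 2457) + 991*(-1/4929) = 3754/2437 - 991/4929 = 16088399/12011973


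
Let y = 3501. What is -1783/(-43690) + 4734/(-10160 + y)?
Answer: -194955463/290931710 ≈ -0.67011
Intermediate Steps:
-1783/(-43690) + 4734/(-10160 + y) = -1783/(-43690) + 4734/(-10160 + 3501) = -1783*(-1/43690) + 4734/(-6659) = 1783/43690 + 4734*(-1/6659) = 1783/43690 - 4734/6659 = -194955463/290931710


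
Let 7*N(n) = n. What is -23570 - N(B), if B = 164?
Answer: -165154/7 ≈ -23593.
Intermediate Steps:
N(n) = n/7
-23570 - N(B) = -23570 - 164/7 = -165154/7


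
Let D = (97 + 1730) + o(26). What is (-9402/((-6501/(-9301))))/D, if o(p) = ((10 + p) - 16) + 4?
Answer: -29149334/4011117 ≈ -7.2671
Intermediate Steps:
o(p) = -2 + p (o(p) = (-6 + p) + 4 = -2 + p)
D = 1851 (D = (97 + 1730) + (-2 + 26) = 1827 + 24 = 1851)
(-9402/((-6501/(-9301))))/D = -9402/((-6501/(-9301)))/1851 = -9402/((-6501*(-1/9301)))*(1/1851) = -9402/6501/9301*(1/1851) = -9402*9301/6501*(1/1851) = -29149334/2167*1/1851 = -29149334/4011117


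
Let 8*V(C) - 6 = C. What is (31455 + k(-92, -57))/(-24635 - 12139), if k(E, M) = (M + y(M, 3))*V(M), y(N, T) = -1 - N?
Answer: -83897/98064 ≈ -0.85553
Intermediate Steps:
V(C) = 3/4 + C/8
k(E, M) = -3/4 - M/8 (k(E, M) = (M + (-1 - M))*(3/4 + M/8) = -(3/4 + M/8) = -3/4 - M/8)
(31455 + k(-92, -57))/(-24635 - 12139) = (31455 + (-3/4 - 1/8*(-57)))/(-24635 - 12139) = (31455 + (-3/4 + 57/8))/(-36774) = (31455 + 51/8)*(-1/36774) = (251691/8)*(-1/36774) = -83897/98064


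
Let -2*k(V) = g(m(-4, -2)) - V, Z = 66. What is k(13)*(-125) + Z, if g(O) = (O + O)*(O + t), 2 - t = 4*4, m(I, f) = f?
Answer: 6507/2 ≈ 3253.5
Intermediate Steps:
t = -14 (t = 2 - 4*4 = 2 - 1*16 = 2 - 16 = -14)
g(O) = 2*O*(-14 + O) (g(O) = (O + O)*(O - 14) = (2*O)*(-14 + O) = 2*O*(-14 + O))
k(V) = -32 + V/2 (k(V) = -(2*(-2)*(-14 - 2) - V)/2 = -(2*(-2)*(-16) - V)/2 = -(64 - V)/2 = -32 + V/2)
k(13)*(-125) + Z = (-32 + (1/2)*13)*(-125) + 66 = (-32 + 13/2)*(-125) + 66 = -51/2*(-125) + 66 = 6375/2 + 66 = 6507/2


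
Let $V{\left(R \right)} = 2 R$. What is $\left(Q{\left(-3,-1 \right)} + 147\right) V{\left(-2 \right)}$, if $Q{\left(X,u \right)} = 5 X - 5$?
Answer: $-508$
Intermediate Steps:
$Q{\left(X,u \right)} = -5 + 5 X$
$\left(Q{\left(-3,-1 \right)} + 147\right) V{\left(-2 \right)} = \left(\left(-5 + 5 \left(-3\right)\right) + 147\right) 2 \left(-2\right) = \left(\left(-5 - 15\right) + 147\right) \left(-4\right) = \left(-20 + 147\right) \left(-4\right) = 127 \left(-4\right) = -508$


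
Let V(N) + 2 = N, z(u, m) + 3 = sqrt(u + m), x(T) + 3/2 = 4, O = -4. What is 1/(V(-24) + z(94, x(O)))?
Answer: -58/1489 - sqrt(386)/1489 ≈ -0.052147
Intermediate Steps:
x(T) = 5/2 (x(T) = -3/2 + 4 = 5/2)
z(u, m) = -3 + sqrt(m + u) (z(u, m) = -3 + sqrt(u + m) = -3 + sqrt(m + u))
V(N) = -2 + N
1/(V(-24) + z(94, x(O))) = 1/((-2 - 24) + (-3 + sqrt(5/2 + 94))) = 1/(-26 + (-3 + sqrt(193/2))) = 1/(-26 + (-3 + sqrt(386)/2)) = 1/(-29 + sqrt(386)/2)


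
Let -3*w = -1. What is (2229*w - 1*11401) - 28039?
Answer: -38697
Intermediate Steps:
w = ⅓ (w = -⅓*(-1) = ⅓ ≈ 0.33333)
(2229*w - 1*11401) - 28039 = (2229*(⅓) - 1*11401) - 28039 = (743 - 11401) - 28039 = -10658 - 28039 = -38697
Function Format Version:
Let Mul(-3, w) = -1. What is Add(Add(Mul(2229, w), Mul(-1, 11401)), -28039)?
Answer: -38697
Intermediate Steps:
w = Rational(1, 3) (w = Mul(Rational(-1, 3), -1) = Rational(1, 3) ≈ 0.33333)
Add(Add(Mul(2229, w), Mul(-1, 11401)), -28039) = Add(Add(Mul(2229, Rational(1, 3)), Mul(-1, 11401)), -28039) = Add(Add(743, -11401), -28039) = Add(-10658, -28039) = -38697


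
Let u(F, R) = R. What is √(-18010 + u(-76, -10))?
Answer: 2*I*√4505 ≈ 134.24*I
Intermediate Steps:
√(-18010 + u(-76, -10)) = √(-18010 - 10) = √(-18020) = 2*I*√4505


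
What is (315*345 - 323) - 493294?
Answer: -384942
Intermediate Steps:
(315*345 - 323) - 493294 = (108675 - 323) - 493294 = 108352 - 493294 = -384942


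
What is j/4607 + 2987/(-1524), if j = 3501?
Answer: -8425585/7021068 ≈ -1.2000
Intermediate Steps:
j/4607 + 2987/(-1524) = 3501/4607 + 2987/(-1524) = 3501*(1/4607) + 2987*(-1/1524) = 3501/4607 - 2987/1524 = -8425585/7021068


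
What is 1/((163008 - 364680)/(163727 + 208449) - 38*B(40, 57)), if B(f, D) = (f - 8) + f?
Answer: -46522/127309401 ≈ -0.00036542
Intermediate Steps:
B(f, D) = -8 + 2*f (B(f, D) = (-8 + f) + f = -8 + 2*f)
1/((163008 - 364680)/(163727 + 208449) - 38*B(40, 57)) = 1/((163008 - 364680)/(163727 + 208449) - 38*(-8 + 2*40)) = 1/(-201672/372176 - 38*(-8 + 80)) = 1/(-201672*1/372176 - 38*72) = 1/(-25209/46522 - 2736) = 1/(-127309401/46522) = -46522/127309401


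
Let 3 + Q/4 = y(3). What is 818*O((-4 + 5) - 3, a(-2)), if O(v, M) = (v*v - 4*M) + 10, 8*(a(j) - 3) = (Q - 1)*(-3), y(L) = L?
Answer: 409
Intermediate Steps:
Q = 0 (Q = -12 + 4*3 = -12 + 12 = 0)
a(j) = 27/8 (a(j) = 3 + ((0 - 1)*(-3))/8 = 3 + (-1*(-3))/8 = 3 + (1/8)*3 = 3 + 3/8 = 27/8)
O(v, M) = 10 + v**2 - 4*M (O(v, M) = (v**2 - 4*M) + 10 = 10 + v**2 - 4*M)
818*O((-4 + 5) - 3, a(-2)) = 818*(10 + ((-4 + 5) - 3)**2 - 4*27/8) = 818*(10 + (1 - 3)**2 - 27/2) = 818*(10 + (-2)**2 - 27/2) = 818*(10 + 4 - 27/2) = 818*(1/2) = 409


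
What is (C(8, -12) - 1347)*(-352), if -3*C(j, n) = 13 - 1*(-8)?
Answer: 476608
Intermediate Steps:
C(j, n) = -7 (C(j, n) = -(13 - 1*(-8))/3 = -(13 + 8)/3 = -⅓*21 = -7)
(C(8, -12) - 1347)*(-352) = (-7 - 1347)*(-352) = -1354*(-352) = 476608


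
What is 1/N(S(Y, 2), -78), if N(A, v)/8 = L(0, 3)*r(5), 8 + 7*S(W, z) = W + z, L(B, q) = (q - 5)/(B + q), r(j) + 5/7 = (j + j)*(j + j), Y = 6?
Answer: -21/11120 ≈ -0.0018885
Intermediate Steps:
r(j) = -5/7 + 4*j² (r(j) = -5/7 + (j + j)*(j + j) = -5/7 + (2*j)*(2*j) = -5/7 + 4*j²)
L(B, q) = (-5 + q)/(B + q)
S(W, z) = -8/7 + W/7 + z/7 (S(W, z) = -8/7 + (W + z)/7 = -8/7 + (W/7 + z/7) = -8/7 + W/7 + z/7)
N(A, v) = -11120/21 (N(A, v) = 8*(((-5 + 3)/(0 + 3))*(-5/7 + 4*5²)) = 8*((-2/3)*(-5/7 + 4*25)) = 8*(((⅓)*(-2))*(-5/7 + 100)) = 8*(-⅔*695/7) = 8*(-1390/21) = -11120/21)
1/N(S(Y, 2), -78) = 1/(-11120/21) = -21/11120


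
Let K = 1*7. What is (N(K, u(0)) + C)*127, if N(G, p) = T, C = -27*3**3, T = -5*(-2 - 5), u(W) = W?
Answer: -88138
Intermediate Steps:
T = 35 (T = -5*(-7) = 35)
C = -729 (C = -27*27 = -729)
K = 7
N(G, p) = 35
(N(K, u(0)) + C)*127 = (35 - 729)*127 = -694*127 = -88138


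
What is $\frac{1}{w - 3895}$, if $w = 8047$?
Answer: $\frac{1}{4152} \approx 0.00024085$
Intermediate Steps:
$\frac{1}{w - 3895} = \frac{1}{8047 - 3895} = \frac{1}{4152}$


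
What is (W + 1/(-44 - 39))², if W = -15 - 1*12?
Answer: 5026564/6889 ≈ 729.65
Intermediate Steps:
W = -27 (W = -15 - 12 = -27)
(W + 1/(-44 - 39))² = (-27 + 1/(-44 - 39))² = (-27 + 1/(-83))² = (-27 - 1/83)² = (-2242/83)² = 5026564/6889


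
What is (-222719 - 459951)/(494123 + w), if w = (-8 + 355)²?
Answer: -341335/307266 ≈ -1.1109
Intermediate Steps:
w = 120409 (w = 347² = 120409)
(-222719 - 459951)/(494123 + w) = (-222719 - 459951)/(494123 + 120409) = -682670/614532 = -682670*1/614532 = -341335/307266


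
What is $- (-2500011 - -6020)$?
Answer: $2493991$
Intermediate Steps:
$- (-2500011 - -6020) = - (-2500011 + 6020) = \left(-1\right) \left(-2493991\right) = 2493991$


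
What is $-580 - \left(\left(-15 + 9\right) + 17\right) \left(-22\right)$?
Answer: $-338$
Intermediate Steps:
$-580 - \left(\left(-15 + 9\right) + 17\right) \left(-22\right) = -580 - \left(-6 + 17\right) \left(-22\right) = -580 - 11 \left(-22\right) = -580 - -242 = -580 + 242 = -338$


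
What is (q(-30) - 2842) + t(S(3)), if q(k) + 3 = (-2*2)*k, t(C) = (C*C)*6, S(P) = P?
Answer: -2671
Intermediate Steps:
t(C) = 6*C² (t(C) = C²*6 = 6*C²)
q(k) = -3 - 4*k (q(k) = -3 + (-2*2)*k = -3 - 4*k)
(q(-30) - 2842) + t(S(3)) = ((-3 - 4*(-30)) - 2842) + 6*3² = ((-3 + 120) - 2842) + 6*9 = (117 - 2842) + 54 = -2725 + 54 = -2671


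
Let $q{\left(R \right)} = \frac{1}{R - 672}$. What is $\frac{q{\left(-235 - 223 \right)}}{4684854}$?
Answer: $- \frac{1}{5293885020} \approx -1.889 \cdot 10^{-10}$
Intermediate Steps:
$q{\left(R \right)} = \frac{1}{-672 + R}$
$\frac{q{\left(-235 - 223 \right)}}{4684854} = \frac{1}{\left(-672 - 458\right) 4684854} = \frac{1}{-672 - 458} \cdot \frac{1}{4684854} = \frac{1}{-1130} \cdot \frac{1}{4684854} = \left(- \frac{1}{1130}\right) \frac{1}{4684854} = - \frac{1}{5293885020}$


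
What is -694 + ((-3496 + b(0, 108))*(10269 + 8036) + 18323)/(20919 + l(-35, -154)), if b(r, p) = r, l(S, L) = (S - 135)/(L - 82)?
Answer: -9262320664/2468527 ≈ -3752.2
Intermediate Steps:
l(S, L) = (-135 + S)/(-82 + L)
-694 + ((-3496 + b(0, 108))*(10269 + 8036) + 18323)/(20919 + l(-35, -154)) = -694 + ((-3496 + 0)*(10269 + 8036) + 18323)/(20919 + (-135 - 35)/(-82 - 154)) = -694 + (-3496*18305 + 18323)/(20919 - 170/(-236)) = -694 + (-63994280 + 18323)/(20919 - 1/236*(-170)) = -694 - 63975957/(20919 + 85/118) = -694 - 63975957/2468527/118 = -694 - 63975957*118/2468527 = -694 - 7549162926/2468527 = -9262320664/2468527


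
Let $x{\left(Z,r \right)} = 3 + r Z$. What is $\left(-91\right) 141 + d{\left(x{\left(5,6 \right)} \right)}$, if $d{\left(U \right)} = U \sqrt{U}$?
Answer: $-12831 + 33 \sqrt{33} \approx -12641.0$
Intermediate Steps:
$x{\left(Z,r \right)} = 3 + Z r$
$d{\left(U \right)} = U^{\frac{3}{2}}$
$\left(-91\right) 141 + d{\left(x{\left(5,6 \right)} \right)} = \left(-91\right) 141 + \left(3 + 5 \cdot 6\right)^{\frac{3}{2}} = -12831 + \left(3 + 30\right)^{\frac{3}{2}} = -12831 + 33^{\frac{3}{2}} = -12831 + 33 \sqrt{33}$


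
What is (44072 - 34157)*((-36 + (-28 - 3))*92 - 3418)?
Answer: -95005530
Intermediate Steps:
(44072 - 34157)*((-36 + (-28 - 3))*92 - 3418) = 9915*((-36 - 31)*92 - 3418) = 9915*(-67*92 - 3418) = 9915*(-6164 - 3418) = 9915*(-9582) = -95005530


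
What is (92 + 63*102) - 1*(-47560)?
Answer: 54078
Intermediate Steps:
(92 + 63*102) - 1*(-47560) = (92 + 6426) + 47560 = 6518 + 47560 = 54078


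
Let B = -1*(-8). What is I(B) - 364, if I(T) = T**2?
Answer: -300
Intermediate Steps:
B = 8
I(B) - 364 = 8**2 - 364 = 64 - 364 = -300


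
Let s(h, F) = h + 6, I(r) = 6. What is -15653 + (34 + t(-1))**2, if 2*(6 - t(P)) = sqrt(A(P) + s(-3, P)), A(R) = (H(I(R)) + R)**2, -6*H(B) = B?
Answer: -15653 + (80 - sqrt(7))**2/4 ≈ -14157.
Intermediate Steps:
s(h, F) = 6 + h
H(B) = -B/6
A(R) = (-1 + R)**2 (A(R) = (-1/6*6 + R)**2 = (-1 + R)**2)
t(P) = 6 - sqrt(3 + (-1 + P)**2)/2 (t(P) = 6 - sqrt((-1 + P)**2 + (6 - 3))/2 = 6 - sqrt((-1 + P)**2 + 3)/2 = 6 - sqrt(3 + (-1 + P)**2)/2)
-15653 + (34 + t(-1))**2 = -15653 + (34 + (6 - sqrt(3 + (-1 - 1)**2)/2))**2 = -15653 + (34 + (6 - sqrt(3 + (-2)**2)/2))**2 = -15653 + (34 + (6 - sqrt(3 + 4)/2))**2 = -15653 + (34 + (6 - sqrt(7)/2))**2 = -15653 + (40 - sqrt(7)/2)**2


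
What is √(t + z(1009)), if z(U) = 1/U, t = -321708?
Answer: I*√327524801339/1009 ≈ 567.19*I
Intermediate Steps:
√(t + z(1009)) = √(-321708 + 1/1009) = √(-324603371/1009) = I*√327524801339/1009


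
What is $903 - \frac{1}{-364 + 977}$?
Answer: $\frac{553538}{613} \approx 903.0$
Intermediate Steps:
$903 - \frac{1}{-364 + 977} = 903 - \frac{1}{613} = \frac{553538}{613}$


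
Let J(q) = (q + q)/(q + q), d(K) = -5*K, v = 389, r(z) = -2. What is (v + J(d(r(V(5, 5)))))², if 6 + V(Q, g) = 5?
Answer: 152100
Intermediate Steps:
V(Q, g) = -1 (V(Q, g) = -6 + 5 = -1)
J(q) = 1 (J(q) = (2*q)/((2*q)) = (2*q)*(1/(2*q)) = 1)
(v + J(d(r(V(5, 5)))))² = (389 + 1)² = 390² = 152100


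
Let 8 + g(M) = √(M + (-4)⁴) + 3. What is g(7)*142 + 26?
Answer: -684 + 142*√263 ≈ 1618.9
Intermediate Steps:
g(M) = -5 + √(256 + M) (g(M) = -8 + (√(M + (-4)⁴) + 3) = -8 + (√(M + 256) + 3) = -8 + (√(256 + M) + 3) = -8 + (3 + √(256 + M)) = -5 + √(256 + M))
g(7)*142 + 26 = (-5 + √(256 + 7))*142 + 26 = (-5 + √263)*142 + 26 = (-710 + 142*√263) + 26 = -684 + 142*√263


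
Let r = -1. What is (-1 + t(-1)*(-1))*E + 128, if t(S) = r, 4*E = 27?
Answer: 128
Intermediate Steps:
E = 27/4 (E = (1/4)*27 = 27/4 ≈ 6.7500)
t(S) = -1
(-1 + t(-1)*(-1))*E + 128 = (-1 - 1*(-1))*(27/4) + 128 = (-1 + 1)*(27/4) + 128 = 0*(27/4) + 128 = 0 + 128 = 128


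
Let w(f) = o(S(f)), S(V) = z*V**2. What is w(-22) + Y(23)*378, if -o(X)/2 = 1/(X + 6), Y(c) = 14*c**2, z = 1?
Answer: 685869659/245 ≈ 2.7995e+6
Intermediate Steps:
S(V) = V**2 (S(V) = 1*V**2 = V**2)
o(X) = -2/(6 + X) (o(X) = -2/(X + 6) = -2/(6 + X))
w(f) = -2/(6 + f**2)
w(-22) + Y(23)*378 = -2/(6 + (-22)**2) + (14*23**2)*378 = -2/(6 + 484) + (14*529)*378 = -2/490 + 7406*378 = -2*1/490 + 2799468 = -1/245 + 2799468 = 685869659/245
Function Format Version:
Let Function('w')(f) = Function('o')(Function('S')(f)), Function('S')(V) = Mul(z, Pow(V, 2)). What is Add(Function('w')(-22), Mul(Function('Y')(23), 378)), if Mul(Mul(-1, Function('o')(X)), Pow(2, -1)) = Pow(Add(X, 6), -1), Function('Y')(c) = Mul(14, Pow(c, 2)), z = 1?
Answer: Rational(685869659, 245) ≈ 2.7995e+6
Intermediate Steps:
Function('S')(V) = Pow(V, 2) (Function('S')(V) = Mul(1, Pow(V, 2)) = Pow(V, 2))
Function('o')(X) = Mul(-2, Pow(Add(6, X), -1)) (Function('o')(X) = Mul(-2, Pow(Add(X, 6), -1)) = Mul(-2, Pow(Add(6, X), -1)))
Function('w')(f) = Mul(-2, Pow(Add(6, Pow(f, 2)), -1))
Add(Function('w')(-22), Mul(Function('Y')(23), 378)) = Add(Mul(-2, Pow(Add(6, Pow(-22, 2)), -1)), Mul(Mul(14, Pow(23, 2)), 378)) = Add(Mul(-2, Pow(Add(6, 484), -1)), Mul(Mul(14, 529), 378)) = Add(Mul(-2, Pow(490, -1)), Mul(7406, 378)) = Add(Mul(-2, Rational(1, 490)), 2799468) = Add(Rational(-1, 245), 2799468) = Rational(685869659, 245)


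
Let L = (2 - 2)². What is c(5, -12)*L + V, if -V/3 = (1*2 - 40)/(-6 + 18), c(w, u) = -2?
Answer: 19/2 ≈ 9.5000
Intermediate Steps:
L = 0 (L = 0² = 0)
V = 19/2 (V = -3*(1*2 - 40)/(-6 + 18) = -3*(2 - 40)/12 = -(-114)/12 = -3*(-19/6) = 19/2 ≈ 9.5000)
c(5, -12)*L + V = -2*0 + 19/2 = 0 + 19/2 = 19/2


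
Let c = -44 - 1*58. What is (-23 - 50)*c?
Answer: 7446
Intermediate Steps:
c = -102 (c = -44 - 58 = -102)
(-23 - 50)*c = (-23 - 50)*(-102) = -73*(-102) = 7446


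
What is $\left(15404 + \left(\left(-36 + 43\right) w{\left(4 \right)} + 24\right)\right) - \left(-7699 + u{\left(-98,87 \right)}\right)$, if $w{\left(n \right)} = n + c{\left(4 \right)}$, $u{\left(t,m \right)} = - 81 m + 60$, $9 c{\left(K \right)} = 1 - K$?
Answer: $\frac{90419}{3} \approx 30140.0$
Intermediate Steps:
$c{\left(K \right)} = \frac{1}{9} - \frac{K}{9}$ ($c{\left(K \right)} = \frac{1 - K}{9} = \frac{1}{9} - \frac{K}{9}$)
$u{\left(t,m \right)} = 60 - 81 m$
$w{\left(n \right)} = - \frac{1}{3} + n$ ($w{\left(n \right)} = n + \left(\frac{1}{9} - \frac{4}{9}\right) = n - \frac{1}{3} = - \frac{1}{3} + n$)
$\left(15404 + \left(\left(-36 + 43\right) w{\left(4 \right)} + 24\right)\right) - \left(-7699 + u{\left(-98,87 \right)}\right) = \left(15404 + \left(\left(-36 + 43\right) \left(- \frac{1}{3} + 4\right) + 24\right)\right) + \left(7699 - \left(60 - 7047\right)\right) = \left(15404 + \left(7 \cdot \frac{11}{3} + 24\right)\right) + \left(7699 - \left(60 - 7047\right)\right) = \left(15404 + \left(\frac{77}{3} + 24\right)\right) + \left(7699 - -6987\right) = \left(15404 + \frac{149}{3}\right) + \left(7699 + 6987\right) = \frac{46361}{3} + 14686 = \frac{90419}{3}$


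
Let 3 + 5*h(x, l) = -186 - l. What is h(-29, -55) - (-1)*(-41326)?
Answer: -206764/5 ≈ -41353.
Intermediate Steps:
h(x, l) = -189/5 - l/5 (h(x, l) = -⅗ + (-186 - l)/5 = -⅗ + (-186/5 - l/5) = -189/5 - l/5)
h(-29, -55) - (-1)*(-41326) = (-189/5 - ⅕*(-55)) - (-1)*(-41326) = (-189/5 + 11) - 1*41326 = -134/5 - 41326 = -206764/5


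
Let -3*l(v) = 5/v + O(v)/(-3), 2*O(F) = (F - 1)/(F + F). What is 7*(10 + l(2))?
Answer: 4627/72 ≈ 64.264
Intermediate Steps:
O(F) = (-1 + F)/(4*F) (O(F) = ((F - 1)/(F + F))/2 = ((-1 + F)/((2*F)))/2 = ((-1 + F)*(1/(2*F)))/2 = ((-1 + F)/(2*F))/2 = (-1 + F)/(4*F))
l(v) = -5/(3*v) + (-1 + v)/(36*v) (l(v) = -(5/v + ((-1 + v)/(4*v))/(-3))/3 = -(5/v + ((-1 + v)/(4*v))*(-1/3))/3 = -(5/v - (-1 + v)/(12*v))/3 = -5/(3*v) + (-1 + v)/(36*v))
7*(10 + l(2)) = 7*(10 + (1/36)*(-61 + 2)/2) = 7*(10 + (1/36)*(1/2)*(-59)) = 7*(10 - 59/72) = 7*(661/72) = 4627/72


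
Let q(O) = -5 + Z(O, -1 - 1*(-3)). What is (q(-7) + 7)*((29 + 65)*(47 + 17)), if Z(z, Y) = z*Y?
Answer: -72192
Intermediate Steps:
Z(z, Y) = Y*z
q(O) = -5 + 2*O (q(O) = -5 + (-1 - 1*(-3))*O = -5 + (-1 + 3)*O = -5 + 2*O)
(q(-7) + 7)*((29 + 65)*(47 + 17)) = ((-5 + 2*(-7)) + 7)*((29 + 65)*(47 + 17)) = ((-5 - 14) + 7)*(94*64) = (-19 + 7)*6016 = -12*6016 = -72192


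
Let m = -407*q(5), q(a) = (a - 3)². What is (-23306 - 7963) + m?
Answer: -32897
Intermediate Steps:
q(a) = (-3 + a)²
m = -1628 (m = -407*(-3 + 5)² = -407*2² = -407*4 = -1628)
(-23306 - 7963) + m = (-23306 - 7963) - 1628 = -31269 - 1628 = -32897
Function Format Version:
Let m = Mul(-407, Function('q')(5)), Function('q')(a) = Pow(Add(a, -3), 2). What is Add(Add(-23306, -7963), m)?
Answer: -32897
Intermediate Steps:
Function('q')(a) = Pow(Add(-3, a), 2)
m = -1628 (m = Mul(-407, Pow(Add(-3, 5), 2)) = Mul(-407, Pow(2, 2)) = Mul(-407, 4) = -1628)
Add(Add(-23306, -7963), m) = Add(Add(-23306, -7963), -1628) = Add(-31269, -1628) = -32897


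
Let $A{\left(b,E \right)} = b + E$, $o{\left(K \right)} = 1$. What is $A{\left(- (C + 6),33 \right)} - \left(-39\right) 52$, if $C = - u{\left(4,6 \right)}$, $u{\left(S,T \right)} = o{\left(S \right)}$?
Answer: $2056$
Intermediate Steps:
$u{\left(S,T \right)} = 1$
$C = -1$ ($C = \left(-1\right) 1 = -1$)
$A{\left(b,E \right)} = E + b$
$A{\left(- (C + 6),33 \right)} - \left(-39\right) 52 = \left(33 - \left(-1 + 6\right)\right) - \left(-39\right) 52 = \left(33 - 5\right) - -2028 = \left(33 - 5\right) + 2028 = 28 + 2028 = 2056$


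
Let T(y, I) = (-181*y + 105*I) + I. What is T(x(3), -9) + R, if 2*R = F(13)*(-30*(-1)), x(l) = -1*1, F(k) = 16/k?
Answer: -9809/13 ≈ -754.54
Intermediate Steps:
x(l) = -1
T(y, I) = -181*y + 106*I
R = 240/13 (R = ((16/13)*(-30*(-1)))/2 = ((16*(1/13))*30)/2 = ((16/13)*30)/2 = (½)*(480/13) = 240/13 ≈ 18.462)
T(x(3), -9) + R = (-181*(-1) + 106*(-9)) + 240/13 = (181 - 954) + 240/13 = -773 + 240/13 = -9809/13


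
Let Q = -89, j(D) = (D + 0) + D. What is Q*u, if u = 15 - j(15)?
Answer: 1335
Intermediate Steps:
j(D) = 2*D (j(D) = D + D = 2*D)
u = -15 (u = 15 - 2*15 = 15 - 1*30 = 15 - 30 = -15)
Q*u = -89*(-15) = 1335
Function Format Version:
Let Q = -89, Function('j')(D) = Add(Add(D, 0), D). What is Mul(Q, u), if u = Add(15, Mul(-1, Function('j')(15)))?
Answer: 1335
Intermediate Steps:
Function('j')(D) = Mul(2, D) (Function('j')(D) = Add(D, D) = Mul(2, D))
u = -15 (u = Add(15, Mul(-1, Mul(2, 15))) = Add(15, Mul(-1, 30)) = Add(15, -30) = -15)
Mul(Q, u) = Mul(-89, -15) = 1335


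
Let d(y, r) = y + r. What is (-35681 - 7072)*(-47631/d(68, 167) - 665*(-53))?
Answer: -352068560832/235 ≈ -1.4982e+9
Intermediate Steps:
d(y, r) = r + y
(-35681 - 7072)*(-47631/d(68, 167) - 665*(-53)) = (-35681 - 7072)*(-47631/(167 + 68) - 665*(-53)) = -42753*(-47631/235 + 35245) = -42753*8234944/235 = -352068560832/235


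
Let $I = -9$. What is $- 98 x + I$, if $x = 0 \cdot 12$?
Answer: $-9$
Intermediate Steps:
$x = 0$
$- 98 x + I = \left(-98\right) 0 - 9 = 0 - 9 = -9$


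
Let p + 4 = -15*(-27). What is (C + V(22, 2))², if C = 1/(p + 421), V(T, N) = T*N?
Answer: 1308196561/675684 ≈ 1936.1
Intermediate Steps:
V(T, N) = N*T
p = 401 (p = -4 - 15*(-27) = -4 + 405 = 401)
C = 1/822 (C = 1/(401 + 421) = 1/822 ≈ 0.0012165)
(C + V(22, 2))² = (1/822 + 2*22)² = (1/822 + 44)² = (36169/822)² = 1308196561/675684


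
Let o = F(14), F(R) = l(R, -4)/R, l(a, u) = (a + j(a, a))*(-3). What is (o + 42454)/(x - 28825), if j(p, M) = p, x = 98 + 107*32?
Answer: -42448/25303 ≈ -1.6776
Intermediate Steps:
x = 3522 (x = 98 + 3424 = 3522)
l(a, u) = -6*a (l(a, u) = (a + a)*(-3) = (2*a)*(-3) = -6*a)
F(R) = -6 (F(R) = (-6*R)/R = -6)
o = -6
(o + 42454)/(x - 28825) = (-6 + 42454)/(3522 - 28825) = 42448/(-25303) = 42448*(-1/25303) = -42448/25303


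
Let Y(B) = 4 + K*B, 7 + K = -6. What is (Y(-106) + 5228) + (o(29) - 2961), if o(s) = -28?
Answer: 3621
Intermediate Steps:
K = -13 (K = -7 - 6 = -13)
Y(B) = 4 - 13*B
(Y(-106) + 5228) + (o(29) - 2961) = ((4 - 13*(-106)) + 5228) + (-28 - 2961) = ((4 + 1378) + 5228) - 2989 = (1382 + 5228) - 2989 = 6610 - 2989 = 3621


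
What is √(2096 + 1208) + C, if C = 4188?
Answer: 4188 + 2*√826 ≈ 4245.5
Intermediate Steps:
√(2096 + 1208) + C = √(2096 + 1208) + 4188 = √3304 + 4188 = 2*√826 + 4188 = 4188 + 2*√826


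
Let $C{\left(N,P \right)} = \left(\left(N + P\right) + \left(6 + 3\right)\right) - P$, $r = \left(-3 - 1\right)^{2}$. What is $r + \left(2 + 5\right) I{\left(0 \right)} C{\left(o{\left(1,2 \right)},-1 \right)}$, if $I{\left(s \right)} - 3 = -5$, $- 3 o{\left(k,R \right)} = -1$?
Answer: $- \frac{344}{3} \approx -114.67$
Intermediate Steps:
$o{\left(k,R \right)} = \frac{1}{3}$ ($o{\left(k,R \right)} = \left(- \frac{1}{3}\right) \left(-1\right) = \frac{1}{3}$)
$I{\left(s \right)} = -2$ ($I{\left(s \right)} = 3 - 5 = -2$)
$r = 16$ ($r = \left(-4\right)^{2} = 16$)
$C{\left(N,P \right)} = 9 + N$ ($C{\left(N,P \right)} = \left(\left(N + P\right) + 9\right) - P = \left(9 + N + P\right) - P = 9 + N$)
$r + \left(2 + 5\right) I{\left(0 \right)} C{\left(o{\left(1,2 \right)},-1 \right)} = 16 + \left(2 + 5\right) \left(-2\right) \left(9 + \frac{1}{3}\right) = 16 + 7 \left(-2\right) \frac{28}{3} = 16 - \frac{392}{3} = - \frac{344}{3}$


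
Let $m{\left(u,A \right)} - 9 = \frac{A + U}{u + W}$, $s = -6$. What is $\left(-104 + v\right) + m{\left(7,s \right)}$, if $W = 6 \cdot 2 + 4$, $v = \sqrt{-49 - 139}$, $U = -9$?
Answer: $- \frac{2200}{23} + 2 i \sqrt{47} \approx -95.652 + 13.711 i$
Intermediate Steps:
$v = 2 i \sqrt{47}$ ($v = \sqrt{-188} = 2 i \sqrt{47} \approx 13.711 i$)
$W = 16$ ($W = 12 + 4 = 16$)
$m{\left(u,A \right)} = 9 + \frac{-9 + A}{16 + u}$ ($m{\left(u,A \right)} = 9 + \frac{A - 9}{u + 16} = 9 + \frac{-9 + A}{16 + u}$)
$\left(-104 + v\right) + m{\left(7,s \right)} = \left(-104 + 2 i \sqrt{47}\right) + \frac{135 - 6 + 9 \cdot 7}{16 + 7} = \left(-104 + 2 i \sqrt{47}\right) + \frac{135 - 6 + 63}{23} = \left(-104 + 2 i \sqrt{47}\right) + \frac{1}{23} \cdot 192 = \left(-104 + 2 i \sqrt{47}\right) + \frac{192}{23} = - \frac{2200}{23} + 2 i \sqrt{47}$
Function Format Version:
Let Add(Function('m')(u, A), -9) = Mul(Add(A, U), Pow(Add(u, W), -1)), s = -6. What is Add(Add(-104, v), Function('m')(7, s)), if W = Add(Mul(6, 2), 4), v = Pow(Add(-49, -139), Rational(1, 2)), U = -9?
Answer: Add(Rational(-2200, 23), Mul(2, I, Pow(47, Rational(1, 2)))) ≈ Add(-95.652, Mul(13.711, I))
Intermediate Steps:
v = Mul(2, I, Pow(47, Rational(1, 2))) (v = Pow(-188, Rational(1, 2)) = Mul(2, I, Pow(47, Rational(1, 2))) ≈ Mul(13.711, I))
W = 16 (W = Add(12, 4) = 16)
Function('m')(u, A) = Add(9, Mul(Pow(Add(16, u), -1), Add(-9, A))) (Function('m')(u, A) = Add(9, Mul(Add(A, -9), Pow(Add(u, 16), -1))) = Add(9, Mul(Add(-9, A), Pow(Add(16, u), -1))) = Add(9, Mul(Pow(Add(16, u), -1), Add(-9, A))))
Add(Add(-104, v), Function('m')(7, s)) = Add(Add(-104, Mul(2, I, Pow(47, Rational(1, 2)))), Mul(Pow(Add(16, 7), -1), Add(135, -6, Mul(9, 7)))) = Add(Add(-104, Mul(2, I, Pow(47, Rational(1, 2)))), Mul(Pow(23, -1), Add(135, -6, 63))) = Add(Add(-104, Mul(2, I, Pow(47, Rational(1, 2)))), Mul(Rational(1, 23), 192)) = Add(Add(-104, Mul(2, I, Pow(47, Rational(1, 2)))), Rational(192, 23)) = Add(Rational(-2200, 23), Mul(2, I, Pow(47, Rational(1, 2))))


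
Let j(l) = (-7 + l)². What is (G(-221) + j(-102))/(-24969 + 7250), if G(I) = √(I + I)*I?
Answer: -11881/17719 + 17*I*√442/1363 ≈ -0.67052 + 0.26222*I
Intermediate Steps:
G(I) = √2*I^(3/2) (G(I) = √(2*I)*I = (√2*√I)*I = √2*I^(3/2))
(G(-221) + j(-102))/(-24969 + 7250) = (√2*(-221)^(3/2) + (-7 - 102)²)/(-24969 + 7250) = (√2*(-221*I*√221) + (-109)²)/(-17719) = (-221*I*√442 + 11881)*(-1/17719) = (11881 - 221*I*√442)*(-1/17719) = -11881/17719 + 17*I*√442/1363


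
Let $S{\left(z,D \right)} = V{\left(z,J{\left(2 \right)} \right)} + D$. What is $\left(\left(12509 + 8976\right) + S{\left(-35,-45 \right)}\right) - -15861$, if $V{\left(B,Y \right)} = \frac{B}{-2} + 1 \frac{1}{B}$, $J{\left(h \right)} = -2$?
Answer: $\frac{2612293}{70} \approx 37319.0$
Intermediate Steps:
$V{\left(B,Y \right)} = \frac{1}{B} - \frac{B}{2}$ ($V{\left(B,Y \right)} = B \left(- \frac{1}{2}\right) + \frac{1}{B} = - \frac{B}{2} + \frac{1}{B} = \frac{1}{B} - \frac{B}{2}$)
$S{\left(z,D \right)} = D + \frac{1}{z} - \frac{z}{2}$ ($S{\left(z,D \right)} = \left(\frac{1}{z} - \frac{z}{2}\right) + D = D + \frac{1}{z} - \frac{z}{2}$)
$\left(\left(12509 + 8976\right) + S{\left(-35,-45 \right)}\right) - -15861 = \left(\left(12509 + 8976\right) - \left(\frac{55}{2} + \frac{1}{35}\right)\right) - -15861 = \left(21485 - \frac{1927}{70}\right) + 15861 = \frac{1502023}{70} + 15861 = \frac{2612293}{70}$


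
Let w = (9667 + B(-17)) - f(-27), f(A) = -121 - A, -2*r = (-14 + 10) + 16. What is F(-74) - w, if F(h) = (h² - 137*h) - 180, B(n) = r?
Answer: 5679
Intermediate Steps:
r = -6 (r = -((-14 + 10) + 16)/2 = -(-4 + 16)/2 = -½*12 = -6)
B(n) = -6
F(h) = -180 + h² - 137*h
w = 9755 (w = (9667 - 6) - (-121 - 1*(-27)) = 9661 - (-121 + 27) = 9661 - 1*(-94) = 9661 + 94 = 9755)
F(-74) - w = (-180 + (-74)² - 137*(-74)) - 1*9755 = (-180 + 5476 + 10138) - 9755 = 15434 - 9755 = 5679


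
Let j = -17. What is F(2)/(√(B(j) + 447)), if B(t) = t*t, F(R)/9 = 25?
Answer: 225*√46/184 ≈ 8.2936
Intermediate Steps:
F(R) = 225 (F(R) = 9*25 = 225)
B(t) = t²
F(2)/(√(B(j) + 447)) = 225/(√((-17)² + 447)) = 225/(√(289 + 447)) = 225/(√736) = 225/((4*√46)) = 225*(√46/184) = 225*√46/184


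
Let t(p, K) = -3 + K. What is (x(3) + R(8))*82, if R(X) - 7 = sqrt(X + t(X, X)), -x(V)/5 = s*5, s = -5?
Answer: 10824 + 82*sqrt(13) ≈ 11120.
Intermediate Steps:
x(V) = 125 (x(V) = -(-25)*5 = -5*(-25) = 125)
R(X) = 7 + sqrt(-3 + 2*X) (R(X) = 7 + sqrt(X + (-3 + X)) = 7 + sqrt(-3 + 2*X))
(x(3) + R(8))*82 = (125 + (7 + sqrt(-3 + 2*8)))*82 = (125 + (7 + sqrt(-3 + 16)))*82 = (125 + (7 + sqrt(13)))*82 = (132 + sqrt(13))*82 = 10824 + 82*sqrt(13)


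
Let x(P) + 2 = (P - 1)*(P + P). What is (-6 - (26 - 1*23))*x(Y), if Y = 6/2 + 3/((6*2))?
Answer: -909/8 ≈ -113.63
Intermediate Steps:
Y = 13/4 (Y = 6*(1/2) + 3/12 = 3 + 3*(1/12) = 3 + 1/4 = 13/4 ≈ 3.2500)
x(P) = -2 + 2*P*(-1 + P) (x(P) = -2 + (P - 1)*(P + P) = -2 + (-1 + P)*(2*P) = -2 + 2*P*(-1 + P))
(-6 - (26 - 1*23))*x(Y) = (-6 - (26 - 1*23))*(-2 - 2*13/4 + 2*(13/4)**2) = (-6 - (26 - 23))*(-2 - 13/2 + 2*(169/16)) = (-6 - 1*3)*(-2 - 13/2 + 169/8) = (-6 - 3)*(101/8) = -9*101/8 = -909/8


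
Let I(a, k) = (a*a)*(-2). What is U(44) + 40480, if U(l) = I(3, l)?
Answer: 40462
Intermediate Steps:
I(a, k) = -2*a² (I(a, k) = a²*(-2) = -2*a²)
U(l) = -18 (U(l) = -2*3² = -2*9 = -18)
U(44) + 40480 = -18 + 40480 = 40462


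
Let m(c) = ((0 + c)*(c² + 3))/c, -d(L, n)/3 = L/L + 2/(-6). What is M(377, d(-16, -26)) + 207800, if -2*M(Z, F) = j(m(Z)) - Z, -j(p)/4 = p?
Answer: 984505/2 ≈ 4.9225e+5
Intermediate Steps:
d(L, n) = -2 (d(L, n) = -3*(L/L + 2/(-6)) = -3*(1 + 2*(-⅙)) = -3*(1 - ⅓) = -3*⅔ = -2)
m(c) = 3 + c² (m(c) = (c*(3 + c²))/c = 3 + c²)
j(p) = -4*p
M(Z, F) = 6 + Z/2 + 2*Z² (M(Z, F) = -(-4*(3 + Z²) - Z)/2 = -((-12 - 4*Z²) - Z)/2 = -(-12 - Z - 4*Z²)/2 = 6 + Z/2 + 2*Z²)
M(377, d(-16, -26)) + 207800 = (6 + (½)*377 + 2*377²) + 207800 = (6 + 377/2 + 2*142129) + 207800 = (6 + 377/2 + 284258) + 207800 = 568905/2 + 207800 = 984505/2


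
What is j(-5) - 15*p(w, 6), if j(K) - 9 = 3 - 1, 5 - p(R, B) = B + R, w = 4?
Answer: 86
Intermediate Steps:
p(R, B) = 5 - B - R (p(R, B) = 5 - (B + R) = 5 + (-B - R) = 5 - B - R)
j(K) = 11 (j(K) = 9 + (3 - 1) = 9 + 2 = 11)
j(-5) - 15*p(w, 6) = 11 - 15*(5 - 1*6 - 1*4) = 11 - 15*(5 - 6 - 4) = 11 - 15*(-5) = 11 + 75 = 86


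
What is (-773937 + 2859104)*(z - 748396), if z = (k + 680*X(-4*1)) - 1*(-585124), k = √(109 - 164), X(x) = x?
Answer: -346121040664 + 2085167*I*√55 ≈ -3.4612e+11 + 1.5464e+7*I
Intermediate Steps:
k = I*√55 (k = √(-55) = I*√55 ≈ 7.4162*I)
z = 582404 + I*√55 (z = (I*√55 + 680*(-4*1)) - 1*(-585124) = (I*√55 + 680*(-4)) + 585124 = (I*√55 - 2720) + 585124 = (-2720 + I*√55) + 585124 = 582404 + I*√55 ≈ 5.824e+5 + 7.4162*I)
(-773937 + 2859104)*(z - 748396) = (-773937 + 2859104)*((582404 + I*√55) - 748396) = 2085167*(-165992 + I*√55) = -346121040664 + 2085167*I*√55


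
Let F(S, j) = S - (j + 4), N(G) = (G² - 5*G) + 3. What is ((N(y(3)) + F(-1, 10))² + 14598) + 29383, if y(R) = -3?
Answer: 44125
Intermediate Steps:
N(G) = 3 + G² - 5*G
F(S, j) = -4 + S - j (F(S, j) = S - (4 + j) = S + (-4 - j) = -4 + S - j)
((N(y(3)) + F(-1, 10))² + 14598) + 29383 = (((3 + (-3)² - 5*(-3)) + (-4 - 1 - 1*10))² + 14598) + 29383 = (((3 + 9 + 15) + (-4 - 1 - 10))² + 14598) + 29383 = ((27 - 15)² + 14598) + 29383 = (12² + 14598) + 29383 = (144 + 14598) + 29383 = 14742 + 29383 = 44125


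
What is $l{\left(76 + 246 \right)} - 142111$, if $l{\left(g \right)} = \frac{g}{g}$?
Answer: $-142110$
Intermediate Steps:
$l{\left(g \right)} = 1$
$l{\left(76 + 246 \right)} - 142111 = 1 - 142111 = -142110$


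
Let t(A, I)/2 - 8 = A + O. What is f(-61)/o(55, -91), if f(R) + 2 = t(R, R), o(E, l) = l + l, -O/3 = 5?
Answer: 69/91 ≈ 0.75824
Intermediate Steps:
O = -15 (O = -3*5 = -15)
o(E, l) = 2*l
t(A, I) = -14 + 2*A (t(A, I) = 16 + 2*(A - 15) = 16 + 2*(-15 + A) = 16 + (-30 + 2*A) = -14 + 2*A)
f(R) = -16 + 2*R (f(R) = -2 + (-14 + 2*R) = -16 + 2*R)
f(-61)/o(55, -91) = (-16 + 2*(-61))/((2*(-91))) = (-16 - 122)/(-182) = -138*(-1/182) = 69/91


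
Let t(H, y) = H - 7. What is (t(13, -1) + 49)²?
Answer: 3025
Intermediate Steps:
t(H, y) = -7 + H
(t(13, -1) + 49)² = ((-7 + 13) + 49)² = (6 + 49)² = 55² = 3025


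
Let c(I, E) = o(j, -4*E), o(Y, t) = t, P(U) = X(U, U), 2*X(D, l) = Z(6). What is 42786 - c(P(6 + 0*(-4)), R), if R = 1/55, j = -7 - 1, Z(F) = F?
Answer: 2353234/55 ≈ 42786.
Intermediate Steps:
X(D, l) = 3 (X(D, l) = (½)*6 = 3)
P(U) = 3
j = -8
R = 1/55 ≈ 0.018182
c(I, E) = -4*E
42786 - c(P(6 + 0*(-4)), R) = 42786 - (-4)/55 = 42786 - 1*(-4/55) = 42786 + 4/55 = 2353234/55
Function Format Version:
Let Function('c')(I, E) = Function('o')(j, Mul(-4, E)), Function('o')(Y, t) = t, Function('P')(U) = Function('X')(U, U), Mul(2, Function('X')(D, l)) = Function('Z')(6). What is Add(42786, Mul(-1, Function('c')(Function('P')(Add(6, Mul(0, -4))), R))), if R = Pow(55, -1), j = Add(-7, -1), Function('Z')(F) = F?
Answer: Rational(2353234, 55) ≈ 42786.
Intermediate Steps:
Function('X')(D, l) = 3 (Function('X')(D, l) = Mul(Rational(1, 2), 6) = 3)
Function('P')(U) = 3
j = -8
R = Rational(1, 55) ≈ 0.018182
Function('c')(I, E) = Mul(-4, E)
Add(42786, Mul(-1, Function('c')(Function('P')(Add(6, Mul(0, -4))), R))) = Add(42786, Mul(-1, Mul(-4, Rational(1, 55)))) = Add(42786, Mul(-1, Rational(-4, 55))) = Add(42786, Rational(4, 55)) = Rational(2353234, 55)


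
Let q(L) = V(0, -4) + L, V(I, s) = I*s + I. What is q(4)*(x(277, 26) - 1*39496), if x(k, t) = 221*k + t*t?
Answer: 89588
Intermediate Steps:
V(I, s) = I + I*s
x(k, t) = t**2 + 221*k (x(k, t) = 221*k + t**2 = t**2 + 221*k)
q(L) = L (q(L) = 0*(1 - 4) + L = 0*(-3) + L = 0 + L = L)
q(4)*(x(277, 26) - 1*39496) = 4*((26**2 + 221*277) - 1*39496) = 4*((676 + 61217) - 39496) = 4*(61893 - 39496) = 4*22397 = 89588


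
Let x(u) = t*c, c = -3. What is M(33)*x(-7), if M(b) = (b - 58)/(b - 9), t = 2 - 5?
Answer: -75/8 ≈ -9.3750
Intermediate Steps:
t = -3
M(b) = (-58 + b)/(-9 + b)
x(u) = 9 (x(u) = -3*(-3) = 9)
M(33)*x(-7) = ((-58 + 33)/(-9 + 33))*9 = (-25/24)*9 = ((1/24)*(-25))*9 = -25/24*9 = -75/8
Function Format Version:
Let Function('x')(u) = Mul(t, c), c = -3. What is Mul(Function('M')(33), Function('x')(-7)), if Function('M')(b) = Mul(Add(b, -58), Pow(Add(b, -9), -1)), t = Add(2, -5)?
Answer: Rational(-75, 8) ≈ -9.3750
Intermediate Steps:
t = -3
Function('M')(b) = Mul(Pow(Add(-9, b), -1), Add(-58, b)) (Function('M')(b) = Mul(Add(-58, b), Pow(Add(-9, b), -1)) = Mul(Pow(Add(-9, b), -1), Add(-58, b)))
Function('x')(u) = 9 (Function('x')(u) = Mul(-3, -3) = 9)
Mul(Function('M')(33), Function('x')(-7)) = Mul(Mul(Pow(Add(-9, 33), -1), Add(-58, 33)), 9) = Mul(Mul(Pow(24, -1), -25), 9) = Mul(Mul(Rational(1, 24), -25), 9) = Mul(Rational(-25, 24), 9) = Rational(-75, 8)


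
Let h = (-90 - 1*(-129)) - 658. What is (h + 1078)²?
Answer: 210681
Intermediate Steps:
h = -619 (h = (-90 + 129) - 658 = 39 - 658 = -619)
(h + 1078)² = (-619 + 1078)² = 459² = 210681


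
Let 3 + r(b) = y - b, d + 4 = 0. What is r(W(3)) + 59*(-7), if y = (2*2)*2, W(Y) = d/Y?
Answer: -1220/3 ≈ -406.67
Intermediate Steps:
d = -4 (d = -4 + 0 = -4)
W(Y) = -4/Y
y = 8 (y = 4*2 = 8)
r(b) = 5 - b (r(b) = -3 + (8 - b) = 5 - b)
r(W(3)) + 59*(-7) = (5 - (-4)/3) + 59*(-7) = (5 - (-4)/3) - 413 = (5 - 1*(-4/3)) - 413 = (5 + 4/3) - 413 = 19/3 - 413 = -1220/3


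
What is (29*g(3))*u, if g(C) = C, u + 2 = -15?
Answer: -1479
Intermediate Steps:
u = -17 (u = -2 - 15 = -17)
(29*g(3))*u = (29*3)*(-17) = 87*(-17) = -1479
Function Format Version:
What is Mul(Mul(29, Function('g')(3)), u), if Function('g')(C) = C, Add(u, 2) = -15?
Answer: -1479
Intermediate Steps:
u = -17 (u = Add(-2, -15) = -17)
Mul(Mul(29, Function('g')(3)), u) = Mul(Mul(29, 3), -17) = Mul(87, -17) = -1479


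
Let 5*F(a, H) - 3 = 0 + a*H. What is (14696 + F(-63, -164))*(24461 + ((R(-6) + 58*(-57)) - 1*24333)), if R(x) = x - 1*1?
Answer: -53390155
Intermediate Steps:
F(a, H) = 3/5 + H*a/5 (F(a, H) = 3/5 + (0 + a*H)/5 = 3/5 + (0 + H*a)/5 = 3/5 + (H*a)/5 = 3/5 + H*a/5)
R(x) = -1 + x (R(x) = x - 1 = -1 + x)
(14696 + F(-63, -164))*(24461 + ((R(-6) + 58*(-57)) - 1*24333)) = (14696 + (3/5 + (1/5)*(-164)*(-63)))*(24461 + (((-1 - 6) + 58*(-57)) - 1*24333)) = (14696 + (3/5 + 10332/5))*(24461 + ((-7 - 3306) - 24333)) = (14696 + 2067)*(24461 + (-3313 - 24333)) = 16763*(24461 - 27646) = 16763*(-3185) = -53390155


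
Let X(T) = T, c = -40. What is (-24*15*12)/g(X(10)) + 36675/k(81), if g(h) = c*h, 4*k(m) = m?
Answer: 81986/45 ≈ 1821.9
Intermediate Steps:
k(m) = m/4
g(h) = -40*h
(-24*15*12)/g(X(10)) + 36675/k(81) = (-24*15*12)/((-40*10)) + 36675/(((¼)*81)) = -360*12/(-400) + 36675/(81/4) = -4320*(-1/400) + 36675*(4/81) = 54/5 + 16300/9 = 81986/45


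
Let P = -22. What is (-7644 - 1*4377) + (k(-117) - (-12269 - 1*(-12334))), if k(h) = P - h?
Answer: -11991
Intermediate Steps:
k(h) = -22 - h
(-7644 - 1*4377) + (k(-117) - (-12269 - 1*(-12334))) = (-7644 - 1*4377) + ((-22 - 1*(-117)) - (-12269 - 1*(-12334))) = (-7644 - 4377) + ((-22 + 117) - (-12269 + 12334)) = -12021 + (95 - 1*65) = -12021 + (95 - 65) = -12021 + 30 = -11991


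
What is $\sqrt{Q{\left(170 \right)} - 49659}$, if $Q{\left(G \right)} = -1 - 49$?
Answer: $i \sqrt{49709} \approx 222.96 i$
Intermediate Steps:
$Q{\left(G \right)} = -50$ ($Q{\left(G \right)} = -1 - 49 = -50$)
$\sqrt{Q{\left(170 \right)} - 49659} = \sqrt{-50 - 49659} = \sqrt{-49709} = i \sqrt{49709}$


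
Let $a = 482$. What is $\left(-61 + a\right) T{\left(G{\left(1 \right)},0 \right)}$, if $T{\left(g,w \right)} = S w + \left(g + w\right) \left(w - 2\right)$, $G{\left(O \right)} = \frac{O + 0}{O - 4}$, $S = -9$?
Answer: $\frac{842}{3} \approx 280.67$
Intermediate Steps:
$G{\left(O \right)} = \frac{O}{-4 + O}$
$T{\left(g,w \right)} = - 9 w + \left(-2 + w\right) \left(g + w\right)$ ($T{\left(g,w \right)} = - 9 w + \left(g + w\right) \left(w - 2\right) = - 9 w + \left(g + w\right) \left(-2 + w\right) = - 9 w + \left(-2 + w\right) \left(g + w\right)$)
$\left(-61 + a\right) T{\left(G{\left(1 \right)},0 \right)} = \left(-61 + 482\right) \left(0^{2} - 0 - 2 \cdot 1 \frac{1}{-4 + 1} + 1 \frac{1}{-4 + 1} \cdot 0\right) = 421 \left(0 + 0 - 2 \cdot 1 \frac{1}{-3} + 1 \frac{1}{-3} \cdot 0\right) = 421 \left(0 + 0 - 2 \cdot 1 \left(- \frac{1}{3}\right) + 1 \left(- \frac{1}{3}\right) 0\right) = 421 \left(0 + 0 - - \frac{2}{3} - 0\right) = 421 \left(0 + 0 + \frac{2}{3} + 0\right) = 421 \cdot \frac{2}{3} = \frac{842}{3}$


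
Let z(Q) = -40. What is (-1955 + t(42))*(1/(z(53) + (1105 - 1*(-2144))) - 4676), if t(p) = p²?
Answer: 2866009053/3209 ≈ 8.9312e+5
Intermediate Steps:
(-1955 + t(42))*(1/(z(53) + (1105 - 1*(-2144))) - 4676) = (-1955 + 42²)*(1/(-40 + (1105 - 1*(-2144))) - 4676) = (-1955 + 1764)*(1/(-40 + (1105 + 2144)) - 4676) = -191*(1/(-40 + 3249) - 4676) = -191*(1/3209 - 4676) = -191*(-15005283/3209) = 2866009053/3209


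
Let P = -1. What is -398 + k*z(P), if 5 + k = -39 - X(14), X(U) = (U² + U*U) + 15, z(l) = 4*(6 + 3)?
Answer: -16634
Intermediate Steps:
z(l) = 36 (z(l) = 4*9 = 36)
X(U) = 15 + 2*U² (X(U) = (U² + U²) + 15 = 2*U² + 15 = 15 + 2*U²)
k = -451 (k = -5 + (-39 - (15 + 2*14²)) = -5 + (-39 - (15 + 2*196)) = -5 + (-39 - (15 + 392)) = -5 + (-39 - 1*407) = -5 + (-39 - 407) = -5 - 446 = -451)
-398 + k*z(P) = -398 - 451*36 = -398 - 16236 = -16634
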